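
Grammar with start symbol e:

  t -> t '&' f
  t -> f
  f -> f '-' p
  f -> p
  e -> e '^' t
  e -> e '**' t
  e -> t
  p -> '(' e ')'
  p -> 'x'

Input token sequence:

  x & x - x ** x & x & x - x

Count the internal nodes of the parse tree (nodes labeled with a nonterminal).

[e [e [t [t [f [p x]]] & [f [f [p x]] - [p x]]]] ** [t [t [t [f [p x]]] & [f [p x]]] & [f [f [p x]] - [p x]]]]

21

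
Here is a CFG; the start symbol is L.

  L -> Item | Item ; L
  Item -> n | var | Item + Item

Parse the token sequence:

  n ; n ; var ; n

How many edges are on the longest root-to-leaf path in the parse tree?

[L [Item n] ; [L [Item n] ; [L [Item var] ; [L [Item n]]]]]

5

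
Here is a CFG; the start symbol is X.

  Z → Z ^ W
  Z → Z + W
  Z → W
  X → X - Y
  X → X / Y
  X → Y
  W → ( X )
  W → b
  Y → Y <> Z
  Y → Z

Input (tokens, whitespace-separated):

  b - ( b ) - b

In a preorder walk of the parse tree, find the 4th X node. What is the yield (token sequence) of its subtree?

[X [X [X [Y [Z [W b]]]] - [Y [Z [W ( [X [Y [Z [W b]]]] )]]]] - [Y [Z [W b]]]]

b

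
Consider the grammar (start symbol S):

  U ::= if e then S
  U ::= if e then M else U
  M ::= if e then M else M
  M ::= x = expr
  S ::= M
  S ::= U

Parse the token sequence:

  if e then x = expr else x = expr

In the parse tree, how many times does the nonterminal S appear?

1

[S [M if e then [M x = expr] else [M x = expr]]]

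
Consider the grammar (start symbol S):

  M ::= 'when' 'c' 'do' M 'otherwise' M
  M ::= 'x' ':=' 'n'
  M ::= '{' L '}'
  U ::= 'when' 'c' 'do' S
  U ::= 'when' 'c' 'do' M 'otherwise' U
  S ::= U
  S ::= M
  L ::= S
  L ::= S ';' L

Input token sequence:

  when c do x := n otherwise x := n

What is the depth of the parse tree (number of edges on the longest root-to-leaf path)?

3

[S [M when c do [M x := n] otherwise [M x := n]]]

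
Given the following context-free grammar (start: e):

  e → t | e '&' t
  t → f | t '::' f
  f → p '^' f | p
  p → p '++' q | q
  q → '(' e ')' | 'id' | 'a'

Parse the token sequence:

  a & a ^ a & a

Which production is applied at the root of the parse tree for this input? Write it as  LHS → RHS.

[e [e [e [t [f [p [q a]]]]] & [t [f [p [q a]] ^ [f [p [q a]]]]]] & [t [f [p [q a]]]]]

e → e '&' t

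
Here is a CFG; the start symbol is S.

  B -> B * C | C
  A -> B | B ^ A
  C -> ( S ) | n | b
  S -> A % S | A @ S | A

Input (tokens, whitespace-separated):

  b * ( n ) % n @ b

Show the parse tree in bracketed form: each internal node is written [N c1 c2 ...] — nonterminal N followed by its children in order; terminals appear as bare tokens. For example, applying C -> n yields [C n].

S
A % S
B % S
B * C % S
C * C % S
b * C % S
b * ( S ) % S
b * ( A ) % S
b * ( B ) % S
b * ( C ) % S
b * ( n ) % S
b * ( n ) % A @ S
b * ( n ) % B @ S
b * ( n ) % C @ S
b * ( n ) % n @ S
b * ( n ) % n @ A
b * ( n ) % n @ B
b * ( n ) % n @ C
b * ( n ) % n @ b

[S [A [B [B [C b]] * [C ( [S [A [B [C n]]]] )]]] % [S [A [B [C n]]] @ [S [A [B [C b]]]]]]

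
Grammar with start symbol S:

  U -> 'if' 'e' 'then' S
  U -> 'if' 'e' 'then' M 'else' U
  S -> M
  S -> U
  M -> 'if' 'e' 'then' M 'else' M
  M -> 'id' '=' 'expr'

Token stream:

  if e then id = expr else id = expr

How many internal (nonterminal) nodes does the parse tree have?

4

[S [M if e then [M id = expr] else [M id = expr]]]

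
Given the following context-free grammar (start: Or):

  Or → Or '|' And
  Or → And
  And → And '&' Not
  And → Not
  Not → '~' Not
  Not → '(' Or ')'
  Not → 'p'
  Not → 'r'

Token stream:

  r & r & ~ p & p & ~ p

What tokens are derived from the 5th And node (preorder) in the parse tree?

r

[Or [And [And [And [And [And [Not r]] & [Not r]] & [Not ~ [Not p]]] & [Not p]] & [Not ~ [Not p]]]]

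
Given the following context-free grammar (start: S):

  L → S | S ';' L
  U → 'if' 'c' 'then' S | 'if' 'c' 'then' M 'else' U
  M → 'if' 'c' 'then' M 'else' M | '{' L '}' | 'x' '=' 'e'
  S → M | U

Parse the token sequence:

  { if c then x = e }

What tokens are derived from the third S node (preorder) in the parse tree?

[S [M { [L [S [U if c then [S [M x = e]]]]] }]]

x = e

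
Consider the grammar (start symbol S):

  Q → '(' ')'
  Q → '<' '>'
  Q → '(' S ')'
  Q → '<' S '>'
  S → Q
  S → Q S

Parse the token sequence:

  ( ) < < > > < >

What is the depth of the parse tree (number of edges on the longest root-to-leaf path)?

[S [Q ( )] [S [Q < [S [Q < >]] >] [S [Q < >]]]]

5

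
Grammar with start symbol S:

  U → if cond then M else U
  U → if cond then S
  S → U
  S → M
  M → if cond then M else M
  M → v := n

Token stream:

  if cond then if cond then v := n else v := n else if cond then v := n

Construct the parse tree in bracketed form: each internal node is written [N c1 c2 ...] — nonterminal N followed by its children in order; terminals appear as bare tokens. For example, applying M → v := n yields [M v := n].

[S [U if cond then [M if cond then [M v := n] else [M v := n]] else [U if cond then [S [M v := n]]]]]

S
U
if cond then M else U
if cond then if cond then M else M else U
if cond then if cond then v := n else M else U
if cond then if cond then v := n else v := n else U
if cond then if cond then v := n else v := n else if cond then S
if cond then if cond then v := n else v := n else if cond then M
if cond then if cond then v := n else v := n else if cond then v := n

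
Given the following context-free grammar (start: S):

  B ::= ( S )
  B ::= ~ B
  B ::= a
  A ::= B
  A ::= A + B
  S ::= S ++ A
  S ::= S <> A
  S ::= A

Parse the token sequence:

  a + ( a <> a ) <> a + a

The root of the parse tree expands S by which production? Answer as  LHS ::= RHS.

[S [S [A [A [B a]] + [B ( [S [S [A [B a]]] <> [A [B a]]] )]]] <> [A [A [B a]] + [B a]]]

S ::= S <> A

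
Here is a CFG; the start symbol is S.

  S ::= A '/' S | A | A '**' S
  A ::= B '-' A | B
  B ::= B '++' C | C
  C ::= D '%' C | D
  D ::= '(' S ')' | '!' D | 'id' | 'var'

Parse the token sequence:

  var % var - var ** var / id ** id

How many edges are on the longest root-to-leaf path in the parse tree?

8

[S [A [B [C [D var] % [C [D var]]]] - [A [B [C [D var]]]]] ** [S [A [B [C [D var]]]] / [S [A [B [C [D id]]]] ** [S [A [B [C [D id]]]]]]]]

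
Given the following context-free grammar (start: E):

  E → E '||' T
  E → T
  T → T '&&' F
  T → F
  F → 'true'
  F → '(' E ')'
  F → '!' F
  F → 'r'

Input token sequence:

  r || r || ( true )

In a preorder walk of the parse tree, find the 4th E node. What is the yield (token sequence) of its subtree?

[E [E [E [T [F r]]] || [T [F r]]] || [T [F ( [E [T [F true]]] )]]]

true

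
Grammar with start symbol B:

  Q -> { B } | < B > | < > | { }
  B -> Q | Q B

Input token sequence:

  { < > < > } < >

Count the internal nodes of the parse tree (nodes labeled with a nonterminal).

8

[B [Q { [B [Q < >] [B [Q < >]]] }] [B [Q < >]]]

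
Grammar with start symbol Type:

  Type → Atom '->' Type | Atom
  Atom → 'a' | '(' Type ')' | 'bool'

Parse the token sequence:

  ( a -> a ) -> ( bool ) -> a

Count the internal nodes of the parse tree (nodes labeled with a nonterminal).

12

[Type [Atom ( [Type [Atom a] -> [Type [Atom a]]] )] -> [Type [Atom ( [Type [Atom bool]] )] -> [Type [Atom a]]]]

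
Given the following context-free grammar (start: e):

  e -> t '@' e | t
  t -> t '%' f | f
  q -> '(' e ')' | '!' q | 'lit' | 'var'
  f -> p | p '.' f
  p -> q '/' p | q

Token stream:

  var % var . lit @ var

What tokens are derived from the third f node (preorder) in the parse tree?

[e [t [t [f [p [q var]]]] % [f [p [q var]] . [f [p [q lit]]]]] @ [e [t [f [p [q var]]]]]]

lit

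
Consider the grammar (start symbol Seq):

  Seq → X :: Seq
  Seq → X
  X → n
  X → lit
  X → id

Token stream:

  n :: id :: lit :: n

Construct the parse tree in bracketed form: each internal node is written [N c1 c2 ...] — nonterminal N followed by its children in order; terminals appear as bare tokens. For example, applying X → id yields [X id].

[Seq [X n] :: [Seq [X id] :: [Seq [X lit] :: [Seq [X n]]]]]

Seq
X :: Seq
n :: Seq
n :: X :: Seq
n :: id :: Seq
n :: id :: X :: Seq
n :: id :: lit :: Seq
n :: id :: lit :: X
n :: id :: lit :: n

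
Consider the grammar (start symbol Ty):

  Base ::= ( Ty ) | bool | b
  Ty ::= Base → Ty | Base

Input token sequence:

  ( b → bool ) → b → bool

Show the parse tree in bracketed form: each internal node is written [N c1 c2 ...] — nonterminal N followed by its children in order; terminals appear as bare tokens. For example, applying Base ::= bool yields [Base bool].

Ty
Base → Ty
( Ty ) → Ty
( Base → Ty ) → Ty
( b → Ty ) → Ty
( b → Base ) → Ty
( b → bool ) → Ty
( b → bool ) → Base → Ty
( b → bool ) → b → Ty
( b → bool ) → b → Base
( b → bool ) → b → bool

[Ty [Base ( [Ty [Base b] → [Ty [Base bool]]] )] → [Ty [Base b] → [Ty [Base bool]]]]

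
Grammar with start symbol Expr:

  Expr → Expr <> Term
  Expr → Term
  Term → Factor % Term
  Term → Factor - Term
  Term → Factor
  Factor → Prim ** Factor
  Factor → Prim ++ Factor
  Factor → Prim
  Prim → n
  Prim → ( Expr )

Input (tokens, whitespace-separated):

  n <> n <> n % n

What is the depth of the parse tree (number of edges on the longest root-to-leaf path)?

[Expr [Expr [Expr [Term [Factor [Prim n]]]] <> [Term [Factor [Prim n]]]] <> [Term [Factor [Prim n]] % [Term [Factor [Prim n]]]]]

6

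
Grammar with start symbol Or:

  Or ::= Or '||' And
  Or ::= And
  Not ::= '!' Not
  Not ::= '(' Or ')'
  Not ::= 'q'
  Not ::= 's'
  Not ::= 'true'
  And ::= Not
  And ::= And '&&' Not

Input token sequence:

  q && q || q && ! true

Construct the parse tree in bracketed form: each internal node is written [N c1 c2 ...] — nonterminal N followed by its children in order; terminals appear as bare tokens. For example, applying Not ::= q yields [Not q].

[Or [Or [And [And [Not q]] && [Not q]]] || [And [And [Not q]] && [Not ! [Not true]]]]

Or
Or || And
And || And
And && Not || And
Not && Not || And
q && Not || And
q && q || And
q && q || And && Not
q && q || Not && Not
q && q || q && Not
q && q || q && ! Not
q && q || q && ! true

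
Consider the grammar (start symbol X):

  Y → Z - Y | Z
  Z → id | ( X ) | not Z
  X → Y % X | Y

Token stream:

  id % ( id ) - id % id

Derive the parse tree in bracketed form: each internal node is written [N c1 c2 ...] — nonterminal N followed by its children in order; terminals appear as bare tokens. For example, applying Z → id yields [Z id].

[X [Y [Z id]] % [X [Y [Z ( [X [Y [Z id]]] )] - [Y [Z id]]] % [X [Y [Z id]]]]]

X
Y % X
Z % X
id % X
id % Y % X
id % Z - Y % X
id % ( X ) - Y % X
id % ( Y ) - Y % X
id % ( Z ) - Y % X
id % ( id ) - Y % X
id % ( id ) - Z % X
id % ( id ) - id % X
id % ( id ) - id % Y
id % ( id ) - id % Z
id % ( id ) - id % id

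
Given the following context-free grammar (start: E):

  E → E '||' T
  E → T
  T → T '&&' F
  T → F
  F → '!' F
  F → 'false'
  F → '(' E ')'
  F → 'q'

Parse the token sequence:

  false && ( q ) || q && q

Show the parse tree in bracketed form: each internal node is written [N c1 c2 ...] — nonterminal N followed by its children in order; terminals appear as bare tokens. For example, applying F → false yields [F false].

E
E || T
T || T
T && F || T
F && F || T
false && F || T
false && ( E ) || T
false && ( T ) || T
false && ( F ) || T
false && ( q ) || T
false && ( q ) || T && F
false && ( q ) || F && F
false && ( q ) || q && F
false && ( q ) || q && q

[E [E [T [T [F false]] && [F ( [E [T [F q]]] )]]] || [T [T [F q]] && [F q]]]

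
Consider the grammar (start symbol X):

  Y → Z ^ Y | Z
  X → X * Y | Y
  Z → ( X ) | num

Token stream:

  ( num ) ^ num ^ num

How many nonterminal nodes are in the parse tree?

10

[X [Y [Z ( [X [Y [Z num]]] )] ^ [Y [Z num] ^ [Y [Z num]]]]]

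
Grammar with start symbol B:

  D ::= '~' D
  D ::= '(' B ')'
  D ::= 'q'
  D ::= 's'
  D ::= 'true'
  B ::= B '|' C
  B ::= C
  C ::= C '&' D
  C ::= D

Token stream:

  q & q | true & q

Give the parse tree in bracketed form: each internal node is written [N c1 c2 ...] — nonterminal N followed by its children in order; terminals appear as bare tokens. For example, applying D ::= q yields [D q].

[B [B [C [C [D q]] & [D q]]] | [C [C [D true]] & [D q]]]

B
B | C
C | C
C & D | C
D & D | C
q & D | C
q & q | C
q & q | C & D
q & q | D & D
q & q | true & D
q & q | true & q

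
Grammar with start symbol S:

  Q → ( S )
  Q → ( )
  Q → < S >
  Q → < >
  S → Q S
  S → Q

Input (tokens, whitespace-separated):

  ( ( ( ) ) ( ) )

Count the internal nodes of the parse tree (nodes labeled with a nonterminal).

8

[S [Q ( [S [Q ( [S [Q ( )]] )] [S [Q ( )]]] )]]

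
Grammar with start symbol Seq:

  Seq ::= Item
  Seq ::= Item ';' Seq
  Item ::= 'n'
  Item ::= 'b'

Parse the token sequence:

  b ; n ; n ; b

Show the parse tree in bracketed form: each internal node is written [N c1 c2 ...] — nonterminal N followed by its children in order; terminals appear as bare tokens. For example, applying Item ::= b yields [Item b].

[Seq [Item b] ; [Seq [Item n] ; [Seq [Item n] ; [Seq [Item b]]]]]

Seq
Item ; Seq
b ; Seq
b ; Item ; Seq
b ; n ; Seq
b ; n ; Item ; Seq
b ; n ; n ; Seq
b ; n ; n ; Item
b ; n ; n ; b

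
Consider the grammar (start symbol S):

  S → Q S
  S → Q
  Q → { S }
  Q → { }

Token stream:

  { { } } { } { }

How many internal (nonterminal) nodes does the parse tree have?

[S [Q { [S [Q { }]] }] [S [Q { }] [S [Q { }]]]]

8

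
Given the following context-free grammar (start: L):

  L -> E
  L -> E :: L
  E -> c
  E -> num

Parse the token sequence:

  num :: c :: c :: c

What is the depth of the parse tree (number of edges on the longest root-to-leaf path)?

5

[L [E num] :: [L [E c] :: [L [E c] :: [L [E c]]]]]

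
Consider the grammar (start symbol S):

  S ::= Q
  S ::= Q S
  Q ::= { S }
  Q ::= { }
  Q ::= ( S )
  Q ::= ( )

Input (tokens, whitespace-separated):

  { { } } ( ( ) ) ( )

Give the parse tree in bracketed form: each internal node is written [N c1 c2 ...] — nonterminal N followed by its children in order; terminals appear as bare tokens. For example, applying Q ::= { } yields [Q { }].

S
Q S
{ S } S
{ Q } S
{ { } } S
{ { } } Q S
{ { } } ( S ) S
{ { } } ( Q ) S
{ { } } ( ( ) ) S
{ { } } ( ( ) ) Q
{ { } } ( ( ) ) ( )

[S [Q { [S [Q { }]] }] [S [Q ( [S [Q ( )]] )] [S [Q ( )]]]]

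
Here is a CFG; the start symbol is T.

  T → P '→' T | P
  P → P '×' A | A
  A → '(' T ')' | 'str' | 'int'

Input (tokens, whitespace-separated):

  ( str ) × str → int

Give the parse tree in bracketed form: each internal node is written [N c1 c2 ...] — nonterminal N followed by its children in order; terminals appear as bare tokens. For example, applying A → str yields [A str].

[T [P [P [A ( [T [P [A str]]] )]] × [A str]] → [T [P [A int]]]]

T
P → T
P × A → T
A × A → T
( T ) × A → T
( P ) × A → T
( A ) × A → T
( str ) × A → T
( str ) × str → T
( str ) × str → P
( str ) × str → A
( str ) × str → int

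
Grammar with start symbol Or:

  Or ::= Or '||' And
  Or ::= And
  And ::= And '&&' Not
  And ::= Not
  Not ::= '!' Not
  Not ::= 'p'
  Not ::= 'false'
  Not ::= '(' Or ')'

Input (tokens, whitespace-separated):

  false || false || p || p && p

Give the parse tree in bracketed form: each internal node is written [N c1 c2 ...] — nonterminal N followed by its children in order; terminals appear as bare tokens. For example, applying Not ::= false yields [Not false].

Or
Or || And
Or || And || And
Or || And || And || And
And || And || And || And
Not || And || And || And
false || And || And || And
false || Not || And || And
false || false || And || And
false || false || Not || And
false || false || p || And
false || false || p || And && Not
false || false || p || Not && Not
false || false || p || p && Not
false || false || p || p && p

[Or [Or [Or [Or [And [Not false]]] || [And [Not false]]] || [And [Not p]]] || [And [And [Not p]] && [Not p]]]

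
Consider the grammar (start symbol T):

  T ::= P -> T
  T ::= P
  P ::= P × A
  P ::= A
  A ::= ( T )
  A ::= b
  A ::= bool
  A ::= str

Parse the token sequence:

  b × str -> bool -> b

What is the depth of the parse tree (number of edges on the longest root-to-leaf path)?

5

[T [P [P [A b]] × [A str]] -> [T [P [A bool]] -> [T [P [A b]]]]]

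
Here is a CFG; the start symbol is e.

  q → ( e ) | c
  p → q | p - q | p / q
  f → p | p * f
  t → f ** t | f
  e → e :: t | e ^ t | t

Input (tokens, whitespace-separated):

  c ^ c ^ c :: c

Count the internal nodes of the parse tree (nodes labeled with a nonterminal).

[e [e [e [e [t [f [p [q c]]]]] ^ [t [f [p [q c]]]]] ^ [t [f [p [q c]]]]] :: [t [f [p [q c]]]]]

20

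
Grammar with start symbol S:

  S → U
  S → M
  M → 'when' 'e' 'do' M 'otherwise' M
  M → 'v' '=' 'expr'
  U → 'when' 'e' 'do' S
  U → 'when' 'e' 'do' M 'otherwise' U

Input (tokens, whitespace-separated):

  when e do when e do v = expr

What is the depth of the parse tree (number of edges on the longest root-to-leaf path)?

[S [U when e do [S [U when e do [S [M v = expr]]]]]]

6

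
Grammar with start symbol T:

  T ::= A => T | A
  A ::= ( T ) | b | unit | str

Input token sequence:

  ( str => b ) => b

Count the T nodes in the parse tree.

4

[T [A ( [T [A str] => [T [A b]]] )] => [T [A b]]]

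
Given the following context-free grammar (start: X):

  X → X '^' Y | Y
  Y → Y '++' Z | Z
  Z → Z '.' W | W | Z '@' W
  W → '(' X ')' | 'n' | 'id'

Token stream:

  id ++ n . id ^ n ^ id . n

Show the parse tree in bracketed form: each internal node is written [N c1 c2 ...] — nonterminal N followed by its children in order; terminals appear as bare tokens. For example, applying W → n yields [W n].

X
X ^ Y
X ^ Y ^ Y
Y ^ Y ^ Y
Y ++ Z ^ Y ^ Y
Z ++ Z ^ Y ^ Y
W ++ Z ^ Y ^ Y
id ++ Z ^ Y ^ Y
id ++ Z . W ^ Y ^ Y
id ++ W . W ^ Y ^ Y
id ++ n . W ^ Y ^ Y
id ++ n . id ^ Y ^ Y
id ++ n . id ^ Z ^ Y
id ++ n . id ^ W ^ Y
id ++ n . id ^ n ^ Y
id ++ n . id ^ n ^ Z
id ++ n . id ^ n ^ Z . W
id ++ n . id ^ n ^ W . W
id ++ n . id ^ n ^ id . W
id ++ n . id ^ n ^ id . n

[X [X [X [Y [Y [Z [W id]]] ++ [Z [Z [W n]] . [W id]]]] ^ [Y [Z [W n]]]] ^ [Y [Z [Z [W id]] . [W n]]]]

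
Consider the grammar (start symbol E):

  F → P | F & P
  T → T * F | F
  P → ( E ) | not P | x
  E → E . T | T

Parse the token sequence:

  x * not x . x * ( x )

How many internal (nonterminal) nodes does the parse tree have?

19

[E [E [T [T [F [P x]]] * [F [P not [P x]]]]] . [T [T [F [P x]]] * [F [P ( [E [T [F [P x]]]] )]]]]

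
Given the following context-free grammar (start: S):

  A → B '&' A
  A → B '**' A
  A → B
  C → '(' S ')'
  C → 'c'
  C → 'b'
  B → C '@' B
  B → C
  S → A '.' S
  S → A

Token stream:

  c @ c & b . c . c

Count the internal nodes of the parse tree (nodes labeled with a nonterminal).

17

[S [A [B [C c] @ [B [C c]]] & [A [B [C b]]]] . [S [A [B [C c]]] . [S [A [B [C c]]]]]]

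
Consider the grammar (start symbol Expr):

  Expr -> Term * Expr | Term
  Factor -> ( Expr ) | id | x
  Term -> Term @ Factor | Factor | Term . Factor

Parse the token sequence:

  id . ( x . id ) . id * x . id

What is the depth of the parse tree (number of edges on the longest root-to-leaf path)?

8

[Expr [Term [Term [Term [Factor id]] . [Factor ( [Expr [Term [Term [Factor x]] . [Factor id]]] )]] . [Factor id]] * [Expr [Term [Term [Factor x]] . [Factor id]]]]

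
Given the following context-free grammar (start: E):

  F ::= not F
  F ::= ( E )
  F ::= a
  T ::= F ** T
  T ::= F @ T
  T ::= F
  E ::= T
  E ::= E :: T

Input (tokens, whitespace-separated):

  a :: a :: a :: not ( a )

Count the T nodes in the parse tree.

[E [E [E [E [T [F a]]] :: [T [F a]]] :: [T [F a]]] :: [T [F not [F ( [E [T [F a]]] )]]]]

5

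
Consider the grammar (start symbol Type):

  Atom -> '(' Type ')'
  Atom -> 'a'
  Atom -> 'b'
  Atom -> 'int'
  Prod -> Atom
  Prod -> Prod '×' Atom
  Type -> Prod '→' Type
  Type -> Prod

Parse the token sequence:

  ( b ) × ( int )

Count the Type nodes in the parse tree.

[Type [Prod [Prod [Atom ( [Type [Prod [Atom b]]] )]] × [Atom ( [Type [Prod [Atom int]]] )]]]

3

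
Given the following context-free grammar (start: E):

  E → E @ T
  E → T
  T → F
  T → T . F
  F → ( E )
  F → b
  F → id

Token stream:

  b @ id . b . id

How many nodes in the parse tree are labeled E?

2

[E [E [T [F b]]] @ [T [T [T [F id]] . [F b]] . [F id]]]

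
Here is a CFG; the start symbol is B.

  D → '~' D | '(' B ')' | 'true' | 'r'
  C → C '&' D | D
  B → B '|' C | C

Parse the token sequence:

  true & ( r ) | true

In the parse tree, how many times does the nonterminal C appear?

[B [B [C [C [D true]] & [D ( [B [C [D r]]] )]]] | [C [D true]]]

4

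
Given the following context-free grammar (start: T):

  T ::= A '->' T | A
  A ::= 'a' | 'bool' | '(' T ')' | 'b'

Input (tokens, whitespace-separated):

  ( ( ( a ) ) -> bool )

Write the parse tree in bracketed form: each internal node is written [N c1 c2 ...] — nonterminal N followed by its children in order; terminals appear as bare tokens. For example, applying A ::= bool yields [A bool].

T
A
( T )
( A -> T )
( ( T ) -> T )
( ( A ) -> T )
( ( ( T ) ) -> T )
( ( ( A ) ) -> T )
( ( ( a ) ) -> T )
( ( ( a ) ) -> A )
( ( ( a ) ) -> bool )

[T [A ( [T [A ( [T [A ( [T [A a]] )]] )] -> [T [A bool]]] )]]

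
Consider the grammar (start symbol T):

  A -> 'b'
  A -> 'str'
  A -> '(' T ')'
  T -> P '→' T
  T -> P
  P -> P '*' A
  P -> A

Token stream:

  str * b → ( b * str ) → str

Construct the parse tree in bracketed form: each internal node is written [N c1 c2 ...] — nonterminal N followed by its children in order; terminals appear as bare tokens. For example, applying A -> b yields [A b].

[T [P [P [A str]] * [A b]] → [T [P [A ( [T [P [P [A b]] * [A str]]] )]] → [T [P [A str]]]]]

T
P → T
P * A → T
A * A → T
str * A → T
str * b → T
str * b → P → T
str * b → A → T
str * b → ( T ) → T
str * b → ( P ) → T
str * b → ( P * A ) → T
str * b → ( A * A ) → T
str * b → ( b * A ) → T
str * b → ( b * str ) → T
str * b → ( b * str ) → P
str * b → ( b * str ) → A
str * b → ( b * str ) → str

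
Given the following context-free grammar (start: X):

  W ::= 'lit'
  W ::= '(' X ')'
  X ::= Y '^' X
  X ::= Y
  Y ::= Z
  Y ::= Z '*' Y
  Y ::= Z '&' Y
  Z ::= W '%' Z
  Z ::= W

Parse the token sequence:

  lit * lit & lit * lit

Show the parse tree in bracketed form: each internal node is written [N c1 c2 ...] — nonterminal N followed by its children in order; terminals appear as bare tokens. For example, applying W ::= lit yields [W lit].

X
Y
Z * Y
W * Y
lit * Y
lit * Z & Y
lit * W & Y
lit * lit & Y
lit * lit & Z * Y
lit * lit & W * Y
lit * lit & lit * Y
lit * lit & lit * Z
lit * lit & lit * W
lit * lit & lit * lit

[X [Y [Z [W lit]] * [Y [Z [W lit]] & [Y [Z [W lit]] * [Y [Z [W lit]]]]]]]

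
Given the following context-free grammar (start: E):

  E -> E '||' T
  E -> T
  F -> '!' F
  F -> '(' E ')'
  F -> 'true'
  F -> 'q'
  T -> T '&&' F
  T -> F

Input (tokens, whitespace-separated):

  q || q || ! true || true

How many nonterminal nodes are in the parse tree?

13

[E [E [E [E [T [F q]]] || [T [F q]]] || [T [F ! [F true]]]] || [T [F true]]]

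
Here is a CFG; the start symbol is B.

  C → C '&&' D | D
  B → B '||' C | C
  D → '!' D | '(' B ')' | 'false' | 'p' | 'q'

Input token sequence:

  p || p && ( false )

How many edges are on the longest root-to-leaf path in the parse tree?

6

[B [B [C [D p]]] || [C [C [D p]] && [D ( [B [C [D false]]] )]]]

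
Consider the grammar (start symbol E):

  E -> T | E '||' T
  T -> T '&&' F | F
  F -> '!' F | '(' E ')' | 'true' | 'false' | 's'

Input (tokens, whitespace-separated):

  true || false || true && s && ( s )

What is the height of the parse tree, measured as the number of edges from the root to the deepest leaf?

[E [E [E [T [F true]]] || [T [F false]]] || [T [T [T [F true]] && [F s]] && [F ( [E [T [F s]]] )]]]

6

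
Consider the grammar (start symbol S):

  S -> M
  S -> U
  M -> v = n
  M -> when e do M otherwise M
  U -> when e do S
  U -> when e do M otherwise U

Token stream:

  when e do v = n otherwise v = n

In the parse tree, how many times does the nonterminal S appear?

1

[S [M when e do [M v = n] otherwise [M v = n]]]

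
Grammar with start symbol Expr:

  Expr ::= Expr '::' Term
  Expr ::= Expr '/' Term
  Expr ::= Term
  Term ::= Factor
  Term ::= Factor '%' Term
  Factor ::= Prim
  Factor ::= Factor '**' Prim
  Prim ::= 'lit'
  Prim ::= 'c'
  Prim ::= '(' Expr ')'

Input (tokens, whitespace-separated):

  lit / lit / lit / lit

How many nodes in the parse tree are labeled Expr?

4

[Expr [Expr [Expr [Expr [Term [Factor [Prim lit]]]] / [Term [Factor [Prim lit]]]] / [Term [Factor [Prim lit]]]] / [Term [Factor [Prim lit]]]]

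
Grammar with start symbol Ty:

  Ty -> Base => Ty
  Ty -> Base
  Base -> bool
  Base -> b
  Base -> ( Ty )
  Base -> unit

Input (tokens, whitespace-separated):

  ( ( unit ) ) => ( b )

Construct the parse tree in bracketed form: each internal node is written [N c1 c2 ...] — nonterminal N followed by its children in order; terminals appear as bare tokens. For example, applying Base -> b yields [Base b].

Ty
Base => Ty
( Ty ) => Ty
( Base ) => Ty
( ( Ty ) ) => Ty
( ( Base ) ) => Ty
( ( unit ) ) => Ty
( ( unit ) ) => Base
( ( unit ) ) => ( Ty )
( ( unit ) ) => ( Base )
( ( unit ) ) => ( b )

[Ty [Base ( [Ty [Base ( [Ty [Base unit]] )]] )] => [Ty [Base ( [Ty [Base b]] )]]]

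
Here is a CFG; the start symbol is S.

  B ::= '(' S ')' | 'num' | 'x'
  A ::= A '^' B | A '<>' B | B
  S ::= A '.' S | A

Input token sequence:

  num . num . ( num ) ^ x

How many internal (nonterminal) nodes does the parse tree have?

[S [A [B num]] . [S [A [B num]] . [S [A [A [B ( [S [A [B num]]] )]] ^ [B x]]]]]

14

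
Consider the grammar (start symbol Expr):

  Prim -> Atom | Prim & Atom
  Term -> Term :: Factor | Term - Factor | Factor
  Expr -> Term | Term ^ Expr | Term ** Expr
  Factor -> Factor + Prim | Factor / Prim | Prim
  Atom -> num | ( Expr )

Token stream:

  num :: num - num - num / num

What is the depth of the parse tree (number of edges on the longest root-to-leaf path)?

8

[Expr [Term [Term [Term [Term [Factor [Prim [Atom num]]]] :: [Factor [Prim [Atom num]]]] - [Factor [Prim [Atom num]]]] - [Factor [Factor [Prim [Atom num]]] / [Prim [Atom num]]]]]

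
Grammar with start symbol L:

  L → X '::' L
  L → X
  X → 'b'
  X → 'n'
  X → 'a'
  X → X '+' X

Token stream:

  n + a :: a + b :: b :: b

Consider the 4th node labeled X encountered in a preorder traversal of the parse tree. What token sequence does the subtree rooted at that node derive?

a + b

[L [X [X n] + [X a]] :: [L [X [X a] + [X b]] :: [L [X b] :: [L [X b]]]]]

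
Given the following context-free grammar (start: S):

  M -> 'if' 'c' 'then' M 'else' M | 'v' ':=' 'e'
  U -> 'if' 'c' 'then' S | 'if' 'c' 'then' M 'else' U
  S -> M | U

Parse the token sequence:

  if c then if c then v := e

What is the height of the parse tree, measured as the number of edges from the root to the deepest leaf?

6

[S [U if c then [S [U if c then [S [M v := e]]]]]]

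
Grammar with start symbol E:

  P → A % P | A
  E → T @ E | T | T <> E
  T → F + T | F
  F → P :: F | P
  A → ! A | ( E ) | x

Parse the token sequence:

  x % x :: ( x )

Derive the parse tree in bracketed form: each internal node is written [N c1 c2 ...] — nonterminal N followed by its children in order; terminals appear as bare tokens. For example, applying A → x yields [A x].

E
T
F
P :: F
A % P :: F
x % P :: F
x % A :: F
x % x :: F
x % x :: P
x % x :: A
x % x :: ( E )
x % x :: ( T )
x % x :: ( F )
x % x :: ( P )
x % x :: ( A )
x % x :: ( x )

[E [T [F [P [A x] % [P [A x]]] :: [F [P [A ( [E [T [F [P [A x]]]]] )]]]]]]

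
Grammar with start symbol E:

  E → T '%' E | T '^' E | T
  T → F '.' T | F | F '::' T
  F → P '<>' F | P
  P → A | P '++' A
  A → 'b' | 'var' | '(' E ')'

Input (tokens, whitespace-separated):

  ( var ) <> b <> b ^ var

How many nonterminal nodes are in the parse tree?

[E [T [F [P [A ( [E [T [F [P [A var]]]]] )]] <> [F [P [A b]] <> [F [P [A b]]]]]] ^ [E [T [F [P [A var]]]]]]

21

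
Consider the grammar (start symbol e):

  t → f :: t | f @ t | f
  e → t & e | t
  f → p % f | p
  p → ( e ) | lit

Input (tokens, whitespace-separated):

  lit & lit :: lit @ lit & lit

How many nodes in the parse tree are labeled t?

[e [t [f [p lit]]] & [e [t [f [p lit]] :: [t [f [p lit]] @ [t [f [p lit]]]]] & [e [t [f [p lit]]]]]]

5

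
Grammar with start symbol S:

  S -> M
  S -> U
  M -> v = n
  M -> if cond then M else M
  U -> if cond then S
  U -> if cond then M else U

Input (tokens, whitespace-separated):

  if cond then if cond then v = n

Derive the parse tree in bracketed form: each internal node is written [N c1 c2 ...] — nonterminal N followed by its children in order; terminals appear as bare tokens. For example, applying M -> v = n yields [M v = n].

[S [U if cond then [S [U if cond then [S [M v = n]]]]]]

S
U
if cond then S
if cond then U
if cond then if cond then S
if cond then if cond then M
if cond then if cond then v = n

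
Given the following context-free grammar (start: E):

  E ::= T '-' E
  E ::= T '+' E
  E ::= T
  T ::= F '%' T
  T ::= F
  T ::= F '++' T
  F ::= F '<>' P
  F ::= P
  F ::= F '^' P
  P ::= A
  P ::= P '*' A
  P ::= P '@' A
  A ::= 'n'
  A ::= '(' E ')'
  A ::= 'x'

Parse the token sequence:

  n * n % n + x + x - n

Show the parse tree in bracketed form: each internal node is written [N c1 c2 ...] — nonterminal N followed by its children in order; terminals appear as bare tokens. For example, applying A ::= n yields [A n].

[E [T [F [P [P [A n]] * [A n]]] % [T [F [P [A n]]]]] + [E [T [F [P [A x]]]] + [E [T [F [P [A x]]]] - [E [T [F [P [A n]]]]]]]]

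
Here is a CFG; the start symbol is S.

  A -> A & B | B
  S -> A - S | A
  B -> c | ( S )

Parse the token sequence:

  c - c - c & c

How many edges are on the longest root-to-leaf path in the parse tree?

6

[S [A [B c]] - [S [A [B c]] - [S [A [A [B c]] & [B c]]]]]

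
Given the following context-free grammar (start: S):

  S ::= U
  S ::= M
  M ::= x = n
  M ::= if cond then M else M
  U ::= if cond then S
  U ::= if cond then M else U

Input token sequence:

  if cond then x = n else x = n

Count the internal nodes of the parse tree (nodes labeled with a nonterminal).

[S [M if cond then [M x = n] else [M x = n]]]

4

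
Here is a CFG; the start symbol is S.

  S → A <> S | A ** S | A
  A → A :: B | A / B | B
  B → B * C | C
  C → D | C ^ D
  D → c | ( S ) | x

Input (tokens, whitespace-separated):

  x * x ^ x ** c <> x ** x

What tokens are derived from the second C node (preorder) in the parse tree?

x ^ x

[S [A [B [B [C [D x]]] * [C [C [D x]] ^ [D x]]]] ** [S [A [B [C [D c]]]] <> [S [A [B [C [D x]]]] ** [S [A [B [C [D x]]]]]]]]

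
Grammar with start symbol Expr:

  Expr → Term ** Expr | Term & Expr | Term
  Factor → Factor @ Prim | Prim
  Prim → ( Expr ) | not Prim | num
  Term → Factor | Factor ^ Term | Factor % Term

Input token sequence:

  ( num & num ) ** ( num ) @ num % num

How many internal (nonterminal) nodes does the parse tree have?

[Expr [Term [Factor [Prim ( [Expr [Term [Factor [Prim num]]] & [Expr [Term [Factor [Prim num]]]]] )]]] ** [Expr [Term [Factor [Factor [Prim ( [Expr [Term [Factor [Prim num]]]] )]] @ [Prim num]] % [Term [Factor [Prim num]]]]]]

25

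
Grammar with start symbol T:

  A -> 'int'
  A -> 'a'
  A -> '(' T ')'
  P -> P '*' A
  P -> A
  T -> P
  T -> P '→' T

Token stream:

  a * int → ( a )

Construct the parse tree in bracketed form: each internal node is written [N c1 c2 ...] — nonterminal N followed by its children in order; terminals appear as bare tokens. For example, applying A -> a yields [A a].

T
P → T
P * A → T
A * A → T
a * A → T
a * int → T
a * int → P
a * int → A
a * int → ( T )
a * int → ( P )
a * int → ( A )
a * int → ( a )

[T [P [P [A a]] * [A int]] → [T [P [A ( [T [P [A a]]] )]]]]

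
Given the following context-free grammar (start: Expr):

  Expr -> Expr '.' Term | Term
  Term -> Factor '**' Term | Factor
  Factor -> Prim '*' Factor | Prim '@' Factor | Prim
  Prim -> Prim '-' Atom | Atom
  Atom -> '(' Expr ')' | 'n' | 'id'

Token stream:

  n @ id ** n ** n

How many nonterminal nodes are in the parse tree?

[Expr [Term [Factor [Prim [Atom n]] @ [Factor [Prim [Atom id]]]] ** [Term [Factor [Prim [Atom n]]] ** [Term [Factor [Prim [Atom n]]]]]]]

16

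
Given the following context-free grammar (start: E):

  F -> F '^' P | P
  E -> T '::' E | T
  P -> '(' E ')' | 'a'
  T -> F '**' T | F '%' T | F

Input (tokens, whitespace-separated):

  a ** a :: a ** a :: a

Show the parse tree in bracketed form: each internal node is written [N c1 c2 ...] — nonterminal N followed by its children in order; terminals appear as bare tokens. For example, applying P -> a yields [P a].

E
T :: E
F ** T :: E
P ** T :: E
a ** T :: E
a ** F :: E
a ** P :: E
a ** a :: E
a ** a :: T :: E
a ** a :: F ** T :: E
a ** a :: P ** T :: E
a ** a :: a ** T :: E
a ** a :: a ** F :: E
a ** a :: a ** P :: E
a ** a :: a ** a :: E
a ** a :: a ** a :: T
a ** a :: a ** a :: F
a ** a :: a ** a :: P
a ** a :: a ** a :: a

[E [T [F [P a]] ** [T [F [P a]]]] :: [E [T [F [P a]] ** [T [F [P a]]]] :: [E [T [F [P a]]]]]]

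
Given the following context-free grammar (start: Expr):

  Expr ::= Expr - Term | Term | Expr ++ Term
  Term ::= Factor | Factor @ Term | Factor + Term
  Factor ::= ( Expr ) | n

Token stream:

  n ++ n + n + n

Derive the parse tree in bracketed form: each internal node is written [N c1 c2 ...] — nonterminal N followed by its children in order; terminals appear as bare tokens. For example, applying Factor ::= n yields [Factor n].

[Expr [Expr [Term [Factor n]]] ++ [Term [Factor n] + [Term [Factor n] + [Term [Factor n]]]]]

Expr
Expr ++ Term
Term ++ Term
Factor ++ Term
n ++ Term
n ++ Factor + Term
n ++ n + Term
n ++ n + Factor + Term
n ++ n + n + Term
n ++ n + n + Factor
n ++ n + n + n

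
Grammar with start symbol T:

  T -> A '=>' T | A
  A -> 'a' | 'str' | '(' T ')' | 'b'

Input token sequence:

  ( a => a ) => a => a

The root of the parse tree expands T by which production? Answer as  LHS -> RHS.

[T [A ( [T [A a] => [T [A a]]] )] => [T [A a] => [T [A a]]]]

T -> A '=>' T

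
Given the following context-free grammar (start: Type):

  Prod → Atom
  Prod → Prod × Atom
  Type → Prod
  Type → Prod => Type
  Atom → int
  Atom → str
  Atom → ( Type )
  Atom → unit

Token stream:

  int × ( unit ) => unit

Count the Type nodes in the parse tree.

3

[Type [Prod [Prod [Atom int]] × [Atom ( [Type [Prod [Atom unit]]] )]] => [Type [Prod [Atom unit]]]]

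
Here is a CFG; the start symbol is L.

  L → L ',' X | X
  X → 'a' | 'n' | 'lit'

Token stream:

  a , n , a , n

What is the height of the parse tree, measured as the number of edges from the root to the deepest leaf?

5

[L [L [L [L [X a]] , [X n]] , [X a]] , [X n]]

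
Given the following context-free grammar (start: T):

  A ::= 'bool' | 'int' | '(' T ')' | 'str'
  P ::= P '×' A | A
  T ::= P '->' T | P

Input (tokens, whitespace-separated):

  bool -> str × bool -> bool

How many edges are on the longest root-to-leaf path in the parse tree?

[T [P [A bool]] -> [T [P [P [A str]] × [A bool]] -> [T [P [A bool]]]]]

5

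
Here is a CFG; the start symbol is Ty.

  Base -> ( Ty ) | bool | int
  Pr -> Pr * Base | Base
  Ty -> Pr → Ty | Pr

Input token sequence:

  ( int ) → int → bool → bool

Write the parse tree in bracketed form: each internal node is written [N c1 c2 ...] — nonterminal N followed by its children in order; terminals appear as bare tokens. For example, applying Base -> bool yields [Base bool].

Ty
Pr → Ty
Base → Ty
( Ty ) → Ty
( Pr ) → Ty
( Base ) → Ty
( int ) → Ty
( int ) → Pr → Ty
( int ) → Base → Ty
( int ) → int → Ty
( int ) → int → Pr → Ty
( int ) → int → Base → Ty
( int ) → int → bool → Ty
( int ) → int → bool → Pr
( int ) → int → bool → Base
( int ) → int → bool → bool

[Ty [Pr [Base ( [Ty [Pr [Base int]]] )]] → [Ty [Pr [Base int]] → [Ty [Pr [Base bool]] → [Ty [Pr [Base bool]]]]]]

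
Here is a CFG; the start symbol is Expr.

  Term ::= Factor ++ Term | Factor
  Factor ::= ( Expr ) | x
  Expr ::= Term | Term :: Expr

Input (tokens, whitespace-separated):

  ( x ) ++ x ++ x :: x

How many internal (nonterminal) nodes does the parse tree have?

[Expr [Term [Factor ( [Expr [Term [Factor x]]] )] ++ [Term [Factor x] ++ [Term [Factor x]]]] :: [Expr [Term [Factor x]]]]

13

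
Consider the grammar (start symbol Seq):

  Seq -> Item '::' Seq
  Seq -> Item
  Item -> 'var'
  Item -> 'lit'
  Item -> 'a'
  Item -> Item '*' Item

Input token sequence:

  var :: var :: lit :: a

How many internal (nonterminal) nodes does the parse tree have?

[Seq [Item var] :: [Seq [Item var] :: [Seq [Item lit] :: [Seq [Item a]]]]]

8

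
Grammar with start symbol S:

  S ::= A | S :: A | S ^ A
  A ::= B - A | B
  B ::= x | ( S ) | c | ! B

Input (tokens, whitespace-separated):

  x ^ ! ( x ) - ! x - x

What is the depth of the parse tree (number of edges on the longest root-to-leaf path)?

[S [S [A [B x]]] ^ [A [B ! [B ( [S [A [B x]]] )]] - [A [B ! [B x]] - [A [B x]]]]]

7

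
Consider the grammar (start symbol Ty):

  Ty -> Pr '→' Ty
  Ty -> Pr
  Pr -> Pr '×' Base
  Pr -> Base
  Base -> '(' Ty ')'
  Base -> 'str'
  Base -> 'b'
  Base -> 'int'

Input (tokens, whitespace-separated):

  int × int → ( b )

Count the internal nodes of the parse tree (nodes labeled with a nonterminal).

11

[Ty [Pr [Pr [Base int]] × [Base int]] → [Ty [Pr [Base ( [Ty [Pr [Base b]]] )]]]]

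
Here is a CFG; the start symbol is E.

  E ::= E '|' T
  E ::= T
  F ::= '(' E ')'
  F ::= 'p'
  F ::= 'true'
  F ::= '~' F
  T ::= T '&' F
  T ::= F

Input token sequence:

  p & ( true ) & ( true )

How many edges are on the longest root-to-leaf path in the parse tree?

7

[E [T [T [T [F p]] & [F ( [E [T [F true]]] )]] & [F ( [E [T [F true]]] )]]]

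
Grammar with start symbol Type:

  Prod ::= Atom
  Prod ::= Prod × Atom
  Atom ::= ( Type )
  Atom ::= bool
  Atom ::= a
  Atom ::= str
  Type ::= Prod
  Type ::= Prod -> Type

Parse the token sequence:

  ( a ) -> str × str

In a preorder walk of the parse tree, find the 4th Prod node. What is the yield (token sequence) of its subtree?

[Type [Prod [Atom ( [Type [Prod [Atom a]]] )]] -> [Type [Prod [Prod [Atom str]] × [Atom str]]]]

str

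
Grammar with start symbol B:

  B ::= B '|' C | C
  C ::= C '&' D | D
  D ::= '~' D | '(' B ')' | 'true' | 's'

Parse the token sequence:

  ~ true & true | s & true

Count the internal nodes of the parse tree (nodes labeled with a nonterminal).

11

[B [B [C [C [D ~ [D true]]] & [D true]]] | [C [C [D s]] & [D true]]]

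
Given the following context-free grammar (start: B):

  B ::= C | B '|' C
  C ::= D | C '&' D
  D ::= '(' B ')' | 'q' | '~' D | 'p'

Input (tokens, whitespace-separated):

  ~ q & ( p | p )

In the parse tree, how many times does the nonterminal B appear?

[B [C [C [D ~ [D q]]] & [D ( [B [B [C [D p]]] | [C [D p]]] )]]]

3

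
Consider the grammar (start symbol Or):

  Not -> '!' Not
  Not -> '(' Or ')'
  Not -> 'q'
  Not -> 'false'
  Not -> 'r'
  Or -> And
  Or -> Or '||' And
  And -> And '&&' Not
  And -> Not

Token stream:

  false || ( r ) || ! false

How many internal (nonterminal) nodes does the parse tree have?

13

[Or [Or [Or [And [Not false]]] || [And [Not ( [Or [And [Not r]]] )]]] || [And [Not ! [Not false]]]]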